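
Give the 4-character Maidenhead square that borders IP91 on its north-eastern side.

JP02

Longitude square 9; +1 → 10, wraps to 0, carry into field.
Longitude field I = 8; +1 → 9 = J.
Latitude square 1; +1 → 2.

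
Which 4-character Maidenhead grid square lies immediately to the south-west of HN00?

Longitude square 0; −1 → -1, wraps to 9, carry into field.
Longitude field H = 7; −1 → 6 = G.
Latitude square 0; −1 → -1, wraps to 9, carry into field.
Latitude field N = 13; −1 → 12 = M.

GM99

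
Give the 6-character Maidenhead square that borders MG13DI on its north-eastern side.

MG13ej

Longitude subsquare d = 3; +1 → 4 = e.
Latitude subsquare i = 8; +1 → 9 = j.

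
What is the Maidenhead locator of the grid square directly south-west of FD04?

Longitude square 0; −1 → -1, wraps to 9, carry into field.
Longitude field F = 5; −1 → 4 = E.
Latitude square 4; −1 → 3.

ED93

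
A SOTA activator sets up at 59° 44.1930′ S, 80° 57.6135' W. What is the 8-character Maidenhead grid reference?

Add 180° to longitude and 90° to latitude: 99.03978, 30.26345.
Field: 99.03978/20 → 4 → E, 30.26345/10 → 3 → D; chars ED.
Square: 19.03978/2 → 9, 0.26345/1 → 0; chars 90.
Subsquare: 1.03978/0.0833333 → 12 → m, 0.26345/0.0416667 → 6 → g; chars mg.
Extended square: 0.03978/0.00833333 → 4, 0.01345/0.00416667 → 3; chars 43.

ED90mg43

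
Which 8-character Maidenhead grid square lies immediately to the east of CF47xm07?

CF47xm17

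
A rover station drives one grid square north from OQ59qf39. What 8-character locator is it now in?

OQ59qg30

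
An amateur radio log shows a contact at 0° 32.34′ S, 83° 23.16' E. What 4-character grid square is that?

Add 180° to longitude and 90° to latitude: 263.39, 89.46.
Field (20°×10°, letters A–R): lon ⌊263.39/20⌋ = 13 → N; lat ⌊89.46/10⌋ = 8 → I.
Square (2°×1°, digits 0–9): lon ⌊3.39/2⌋ = 1; lat ⌊9.46/1⌋ = 9.

NI19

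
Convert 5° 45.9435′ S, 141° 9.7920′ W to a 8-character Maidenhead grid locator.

BI94kf06

Shift to the Maidenhead origin (180°W, 90°S): lon 38.83680, lat 84.23427.
Field: lon ⌊38.83680/20⌋ = 1 → B; lat ⌊84.23427/10⌋ = 8 → I.
Square: lon ⌊18.83680/2⌋ = 9; lat ⌊4.23427/1⌋ = 4.
Subsquare: lon ⌊0.83680/0.0833333⌋ = 10 → k; lat ⌊0.23427/0.0416667⌋ = 5 → f.
Extended square: lon ⌊0.00347/0.00833333⌋ = 0; lat ⌊0.02594/0.00416667⌋ = 6.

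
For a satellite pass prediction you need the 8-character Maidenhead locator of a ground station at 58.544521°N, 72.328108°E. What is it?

MO68dn90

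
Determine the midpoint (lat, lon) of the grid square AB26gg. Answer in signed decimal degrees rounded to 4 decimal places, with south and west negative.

Field A=0, B=1: +0·20° lon, +1·10° lat → SW at lon -180°, lat -80°.
Square 2, 6: +2·2° lon, +6·1° lat → SW at lon -176°, lat -74°.
Subsquare g=6, g=6: +6·0.0833333° lon, +6·0.0416667° lat → SW at lon -175.5°, lat -73.75°.
Cell spans 0.0833333° lon × 0.0416667° lat. Centre is SW corner plus half of each.
latitude -73.7292, longitude -175.4583.

-73.7292, -175.4583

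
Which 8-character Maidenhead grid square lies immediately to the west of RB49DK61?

RB49dk51

Longitude extended square 6; −1 → 5.
The latitude characters are unchanged.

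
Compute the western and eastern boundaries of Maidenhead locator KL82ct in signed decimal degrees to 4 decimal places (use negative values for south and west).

36.1667, 36.2500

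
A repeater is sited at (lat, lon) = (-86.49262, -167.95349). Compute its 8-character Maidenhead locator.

AA63am51

Add 180° to longitude and 90° to latitude: 12.04651, 3.50738.
Field: lon ⌊12.04651/20⌋ = 0 → A; lat ⌊3.50738/10⌋ = 0 → A.
Square: lon ⌊12.04651/2⌋ = 6; lat ⌊3.50738/1⌋ = 3.
Subsquare: lon ⌊0.04651/0.0833333⌋ = 0 → a; lat ⌊0.50738/0.0416667⌋ = 12 → m.
Extended square: lon ⌊0.04651/0.00833333⌋ = 5; lat ⌊0.00738/0.00416667⌋ = 1.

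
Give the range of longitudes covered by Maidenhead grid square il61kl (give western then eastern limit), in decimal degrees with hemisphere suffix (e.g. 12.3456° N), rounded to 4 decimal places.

7.1667° W, 7.0833° W

Field I=8, L=11: +8·20° lon, +11·10° lat → SW at lon -20°, lat 20°.
Square 6, 1: +6·2° lon, +1·1° lat → SW at lon -8°, lat 21°.
Subsquare k=10, l=11: +10·0.0833333° lon, +11·0.0416667° lat → SW at lon -7.16667°, lat 21.4583°.
Cell spans 0.0833333° lon × 0.0416667° lat.
west 7.1667° W, east 7.0833° W.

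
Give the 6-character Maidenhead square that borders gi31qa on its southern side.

Latitude subsquare a = 0; −1 → -1, wraps to 23 = x, carry into square.
Latitude square 1; −1 → 0.
The longitude characters are unchanged.

GI30qx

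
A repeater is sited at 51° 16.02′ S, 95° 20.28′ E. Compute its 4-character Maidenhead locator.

ND78

Offset from 180°W / 90°S: lon 275.34°, lat 38.73°.
Field: 275.34/20 → 13 → N, 38.73/10 → 3 → D; chars ND.
Square: 15.34/2 → 7, 8.73/1 → 8; chars 78.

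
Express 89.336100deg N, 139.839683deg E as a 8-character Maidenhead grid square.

PR99wi00

Offset from 180°W / 90°S: lon 319.83968°, lat 179.33610°.
Field (20°×10°, letters A–R): 319.83968/20 → 15 → P, 179.33610/10 → 17 → R; chars PR.
Square (2°×1°, digits 0–9): 19.83968/2 → 9, 9.33610/1 → 9; chars 99.
Subsquare (5′×2.5′, letters a–x): 1.83968/0.0833333 → 22 → w, 0.33610/0.0416667 → 8 → i; chars wi.
Extended square (30″×15″, digits 0–9): 0.00635/0.00833333 → 0, 0.00277/0.00416667 → 0; chars 00.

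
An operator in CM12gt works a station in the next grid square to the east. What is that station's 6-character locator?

CM12ht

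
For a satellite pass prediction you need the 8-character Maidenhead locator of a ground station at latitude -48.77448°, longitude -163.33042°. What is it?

Offset from 180°W / 90°S: lon 16.66958°, lat 41.22552°.
Field (20°×10°, letters A–R): 16.66958/20 → 0 → A, 41.22552/10 → 4 → E; chars AE.
Square (2°×1°, digits 0–9): 16.66958/2 → 8, 1.22552/1 → 1; chars 81.
Subsquare (5′×2.5′, letters a–x): 0.66958/0.0833333 → 8 → i, 0.22552/0.0416667 → 5 → f; chars if.
Extended square (30″×15″, digits 0–9): 0.00291/0.00833333 → 0, 0.01719/0.00416667 → 4; chars 04.

AE81if04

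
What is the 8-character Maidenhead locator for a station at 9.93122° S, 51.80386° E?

LI50vb66

Add 180° to longitude and 90° to latitude: 231.80386, 80.06878.
Field (20°×10°, letters A–R): 231.80386/20 → 11 → L, 80.06878/10 → 8 → I; chars LI.
Square (2°×1°, digits 0–9): 11.80386/2 → 5, 0.06878/1 → 0; chars 50.
Subsquare (5′×2.5′, letters a–x): 1.80386/0.0833333 → 21 → v, 0.06878/0.0416667 → 1 → b; chars vb.
Extended square (30″×15″, digits 0–9): 0.05386/0.00833333 → 6, 0.02711/0.00416667 → 6; chars 66.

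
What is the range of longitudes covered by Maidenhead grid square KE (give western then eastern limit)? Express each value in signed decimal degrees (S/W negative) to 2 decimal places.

20.00, 40.00

Field K=10, E=4: +10·20° lon, +4·10° lat → SW at lon 20°, lat -50°.
Cell spans 20° lon × 10° lat.
west 20.00, east 40.00.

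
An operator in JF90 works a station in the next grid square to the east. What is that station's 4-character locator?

KF00

Longitude square 9; +1 → 10, wraps to 0, carry into field.
Longitude field J = 9; +1 → 10 = K.
The latitude characters are unchanged.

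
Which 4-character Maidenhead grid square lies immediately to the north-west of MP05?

Longitude square 0; −1 → -1, wraps to 9, carry into field.
Longitude field M = 12; −1 → 11 = L.
Latitude square 5; +1 → 6.

LP96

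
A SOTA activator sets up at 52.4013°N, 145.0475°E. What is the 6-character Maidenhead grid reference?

QO22mj

Add 180° to longitude and 90° to latitude: 325.0475, 142.4013.
Field: lon ⌊325.0475/20⌋ = 16 → Q; lat ⌊142.4013/10⌋ = 14 → O.
Square: lon ⌊5.0475/2⌋ = 2; lat ⌊2.4013/1⌋ = 2.
Subsquare: lon ⌊1.0475/0.0833333⌋ = 12 → m; lat ⌊0.4013/0.0416667⌋ = 9 → j.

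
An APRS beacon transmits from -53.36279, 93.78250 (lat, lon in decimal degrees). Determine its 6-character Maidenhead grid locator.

Shift to the Maidenhead origin (180°W, 90°S): lon 273.7825, lat 36.6372.
Field: lon ⌊273.7825/20⌋ = 13 → N; lat ⌊36.6372/10⌋ = 3 → D.
Square: lon ⌊13.7825/2⌋ = 6; lat ⌊6.6372/1⌋ = 6.
Subsquare: lon ⌊1.7825/0.0833333⌋ = 21 → v; lat ⌊0.6372/0.0416667⌋ = 15 → p.

ND66vp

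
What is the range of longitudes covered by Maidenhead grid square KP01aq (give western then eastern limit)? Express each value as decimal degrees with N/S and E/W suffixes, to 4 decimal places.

20.0000° E, 20.0833° E

Field K=10, P=15: +10·20° lon, +15·10° lat → SW at lon 20°, lat 60°.
Square 0, 1: +0·2° lon, +1·1° lat → SW at lon 20°, lat 61°.
Subsquare a=0, q=16: +0·0.0833333° lon, +16·0.0416667° lat → SW at lon 20°, lat 61.6667°.
Cell spans 0.0833333° lon × 0.0416667° lat.
west 20.0000° E, east 20.0833° E.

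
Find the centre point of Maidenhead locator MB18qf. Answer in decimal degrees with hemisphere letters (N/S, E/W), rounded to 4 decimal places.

71.7708° S, 63.3750° E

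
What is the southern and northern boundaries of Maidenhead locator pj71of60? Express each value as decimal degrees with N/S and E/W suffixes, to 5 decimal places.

Field P=15, J=9: +15·20° lon, +9·10° lat → SW at lon 120°, lat 0°.
Square 7, 1: +7·2° lon, +1·1° lat → SW at lon 134°, lat 1°.
Subsquare o=14, f=5: +14·0.0833333° lon, +5·0.0416667° lat → SW at lon 135.167°, lat 1.20833°.
Extended square 6, 0: +6·0.00833333° lon, +0·0.00416667° lat → SW at lon 135.217°, lat 1.20833°.
Cell spans 0.00833333° lon × 0.00416667° lat.
south 1.20833° N, north 1.21250° N.

1.20833° N, 1.21250° N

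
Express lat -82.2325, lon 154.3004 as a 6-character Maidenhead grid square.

Shift to the Maidenhead origin (180°W, 90°S): lon 334.3004, lat 7.7675.
Field: lon ⌊334.3004/20⌋ = 16 → Q; lat ⌊7.7675/10⌋ = 0 → A.
Square: lon ⌊14.3004/2⌋ = 7; lat ⌊7.7675/1⌋ = 7.
Subsquare: lon ⌊0.3004/0.0833333⌋ = 3 → d; lat ⌊0.7675/0.0416667⌋ = 18 → s.

QA77ds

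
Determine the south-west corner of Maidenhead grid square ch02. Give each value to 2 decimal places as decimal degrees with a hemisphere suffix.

18.00° S, 140.00° W

Field C=2, H=7: +2·20° lon, +7·10° lat → SW at lon -140°, lat -20°.
Square 0, 2: +0·2° lon, +2·1° lat → SW at lon -140°, lat -18°.
latitude 18.00° S, longitude 140.00° W.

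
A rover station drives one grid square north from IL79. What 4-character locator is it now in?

IM70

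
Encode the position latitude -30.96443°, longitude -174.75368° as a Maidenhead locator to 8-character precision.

Shift to the Maidenhead origin (180°W, 90°S): lon 5.24632, lat 59.03557.
Field (20°×10°, letters A–R): lon ⌊5.24632/20⌋ = 0 → A; lat ⌊59.03557/10⌋ = 5 → F.
Square (2°×1°, digits 0–9): lon ⌊5.24632/2⌋ = 2; lat ⌊9.03557/1⌋ = 9.
Subsquare (5′×2.5′, letters a–x): lon ⌊1.24632/0.0833333⌋ = 14 → o; lat ⌊0.03557/0.0416667⌋ = 0 → a.
Extended square (30″×15″, digits 0–9): lon ⌊0.07965/0.00833333⌋ = 9; lat ⌊0.03557/0.00416667⌋ = 8.

AF29oa98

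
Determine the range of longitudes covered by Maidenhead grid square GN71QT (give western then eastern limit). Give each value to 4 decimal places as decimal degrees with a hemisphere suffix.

44.6667° W, 44.5833° W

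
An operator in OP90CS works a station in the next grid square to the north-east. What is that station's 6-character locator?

Longitude subsquare c = 2; +1 → 3 = d.
Latitude subsquare s = 18; +1 → 19 = t.

OP90dt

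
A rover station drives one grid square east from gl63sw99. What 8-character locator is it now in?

GL63tw09

Longitude extended square 9; +1 → 10, wraps to 0, carry into subsquare.
Longitude subsquare s = 18; +1 → 19 = t.
The latitude characters are unchanged.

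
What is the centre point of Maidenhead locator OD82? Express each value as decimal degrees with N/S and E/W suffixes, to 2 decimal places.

57.50° S, 117.00° E

Field O=14, D=3: +14·20° lon, +3·10° lat → SW at lon 100°, lat -60°.
Square 8, 2: +8·2° lon, +2·1° lat → SW at lon 116°, lat -58°.
Cell spans 2° lon × 1° lat. Centre is SW corner plus half of each.
latitude 57.50° S, longitude 117.00° E.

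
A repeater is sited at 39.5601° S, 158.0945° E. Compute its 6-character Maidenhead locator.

QF90bk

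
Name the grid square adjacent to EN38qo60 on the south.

EN38qn69

Latitude extended square 0; −1 → -1, wraps to 9, carry into subsquare.
Latitude subsquare o = 14; −1 → 13 = n.
The longitude characters are unchanged.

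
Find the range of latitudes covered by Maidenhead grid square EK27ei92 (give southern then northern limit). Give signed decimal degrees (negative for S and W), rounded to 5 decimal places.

Field E=4, K=10: +4·20° lon, +10·10° lat → SW at lon -100°, lat 10°.
Square 2, 7: +2·2° lon, +7·1° lat → SW at lon -96°, lat 17°.
Subsquare e=4, i=8: +4·0.0833333° lon, +8·0.0416667° lat → SW at lon -95.6667°, lat 17.3333°.
Extended square 9, 2: +9·0.00833333° lon, +2·0.00416667° lat → SW at lon -95.5917°, lat 17.3417°.
Cell spans 0.00833333° lon × 0.00416667° lat.
south 17.34167, north 17.34583.

17.34167, 17.34583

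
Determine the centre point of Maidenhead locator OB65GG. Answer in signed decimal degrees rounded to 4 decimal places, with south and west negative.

-74.7292, 112.5417

Field O=14, B=1: +14·20° lon, +1·10° lat → SW at lon 100°, lat -80°.
Square 6, 5: +6·2° lon, +5·1° lat → SW at lon 112°, lat -75°.
Subsquare g=6, g=6: +6·0.0833333° lon, +6·0.0416667° lat → SW at lon 112.5°, lat -74.75°.
Cell spans 0.0833333° lon × 0.0416667° lat. Centre is SW corner plus half of each.
latitude -74.7292, longitude 112.5417.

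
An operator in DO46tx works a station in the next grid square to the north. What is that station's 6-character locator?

DO47ta

Latitude subsquare x = 23; +1 → 24, wraps to 0 = a, carry into square.
Latitude square 6; +1 → 7.
The longitude characters are unchanged.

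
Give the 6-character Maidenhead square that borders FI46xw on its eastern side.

Longitude subsquare x = 23; +1 → 24, wraps to 0 = a, carry into square.
Longitude square 4; +1 → 5.
The latitude characters are unchanged.

FI56aw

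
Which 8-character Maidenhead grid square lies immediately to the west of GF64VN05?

GF64un95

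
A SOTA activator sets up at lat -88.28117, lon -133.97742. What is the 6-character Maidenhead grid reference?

CA31ar

Offset from 180°W / 90°S: lon 46.0226°, lat 1.7188°.
Field: lon ⌊46.0226/20⌋ = 2 → C; lat ⌊1.7188/10⌋ = 0 → A.
Square: lon ⌊6.0226/2⌋ = 3; lat ⌊1.7188/1⌋ = 1.
Subsquare: lon ⌊0.0226/0.0833333⌋ = 0 → a; lat ⌊0.7188/0.0416667⌋ = 17 → r.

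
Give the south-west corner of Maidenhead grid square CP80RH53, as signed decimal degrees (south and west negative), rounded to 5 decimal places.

60.30417, -122.54167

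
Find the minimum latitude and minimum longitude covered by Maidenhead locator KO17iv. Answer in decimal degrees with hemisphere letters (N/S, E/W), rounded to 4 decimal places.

57.8750° N, 22.6667° E

Field K=10, O=14: +10·20° lon, +14·10° lat → SW at lon 20°, lat 50°.
Square 1, 7: +1·2° lon, +7·1° lat → SW at lon 22°, lat 57°.
Subsquare i=8, v=21: +8·0.0833333° lon, +21·0.0416667° lat → SW at lon 22.6667°, lat 57.875°.
latitude 57.8750° N, longitude 22.6667° E.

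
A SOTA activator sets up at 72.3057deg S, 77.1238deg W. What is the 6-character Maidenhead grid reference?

Shift to the Maidenhead origin (180°W, 90°S): lon 102.8762, lat 17.6943.
Field (20°×10°, letters A–R): lon ⌊102.8762/20⌋ = 5 → F; lat ⌊17.6943/10⌋ = 1 → B.
Square (2°×1°, digits 0–9): lon ⌊2.8762/2⌋ = 1; lat ⌊7.6943/1⌋ = 7.
Subsquare (5′×2.5′, letters a–x): lon ⌊0.8762/0.0833333⌋ = 10 → k; lat ⌊0.6943/0.0416667⌋ = 16 → q.

FB17kq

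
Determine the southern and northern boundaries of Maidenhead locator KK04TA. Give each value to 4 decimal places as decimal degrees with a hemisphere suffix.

Field K=10, K=10: +10·20° lon, +10·10° lat → SW at lon 20°, lat 10°.
Square 0, 4: +0·2° lon, +4·1° lat → SW at lon 20°, lat 14°.
Subsquare t=19, a=0: +19·0.0833333° lon, +0·0.0416667° lat → SW at lon 21.5833°, lat 14°.
Cell spans 0.0833333° lon × 0.0416667° lat.
south 14.0000° N, north 14.0417° N.

14.0000° N, 14.0417° N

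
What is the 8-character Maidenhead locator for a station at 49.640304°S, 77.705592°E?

ME80ui46

Shift to the Maidenhead origin (180°W, 90°S): lon 257.70559, lat 40.35970.
Field: 257.70559/20 → 12 → M, 40.35970/10 → 4 → E; chars ME.
Square: 17.70559/2 → 8, 0.35970/1 → 0; chars 80.
Subsquare: 1.70559/0.0833333 → 20 → u, 0.35970/0.0416667 → 8 → i; chars ui.
Extended square: 0.03893/0.00833333 → 4, 0.02636/0.00416667 → 6; chars 46.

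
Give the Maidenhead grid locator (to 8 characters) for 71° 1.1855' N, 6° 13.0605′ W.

IQ61va34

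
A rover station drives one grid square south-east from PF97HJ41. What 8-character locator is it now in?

Longitude extended square 4; +1 → 5.
Latitude extended square 1; −1 → 0.

PF97hj50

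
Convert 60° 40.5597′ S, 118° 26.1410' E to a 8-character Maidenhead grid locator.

Offset from 180°W / 90°S: lon 298.43568°, lat 29.32400°.
Field (20°×10°, letters A–R): lon ⌊298.43568/20⌋ = 14 → O; lat ⌊29.32400/10⌋ = 2 → C.
Square (2°×1°, digits 0–9): lon ⌊18.43568/2⌋ = 9; lat ⌊9.32400/1⌋ = 9.
Subsquare (5′×2.5′, letters a–x): lon ⌊0.43568/0.0833333⌋ = 5 → f; lat ⌊0.32400/0.0416667⌋ = 7 → h.
Extended square (30″×15″, digits 0–9): lon ⌊0.01902/0.00833333⌋ = 2; lat ⌊0.03234/0.00416667⌋ = 7.

OC99fh27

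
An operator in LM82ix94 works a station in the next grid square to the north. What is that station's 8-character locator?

LM82ix95

Latitude extended square 4; +1 → 5.
The longitude characters are unchanged.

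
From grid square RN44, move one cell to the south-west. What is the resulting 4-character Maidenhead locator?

RN33

Longitude square 4; −1 → 3.
Latitude square 4; −1 → 3.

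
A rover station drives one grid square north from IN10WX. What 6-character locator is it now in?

IN11wa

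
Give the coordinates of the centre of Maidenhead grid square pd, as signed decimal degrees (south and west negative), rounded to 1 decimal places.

-55.0, 130.0

Field P=15, D=3: +15·20° lon, +3·10° lat → SW at lon 120°, lat -60°.
Cell spans 20° lon × 10° lat. Centre is SW corner plus half of each.
latitude -55.0, longitude 130.0.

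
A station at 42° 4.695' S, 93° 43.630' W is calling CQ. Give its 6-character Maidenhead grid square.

EE37dw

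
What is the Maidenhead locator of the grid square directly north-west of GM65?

GM56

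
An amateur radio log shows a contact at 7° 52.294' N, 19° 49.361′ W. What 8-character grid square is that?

Add 180° to longitude and 90° to latitude: 160.17732, 97.87157.
Field: 160.17732/20 → 8 → I, 97.87157/10 → 9 → J; chars IJ.
Square: 0.17732/2 → 0, 7.87157/1 → 7; chars 07.
Subsquare: 0.17732/0.0833333 → 2 → c, 0.87157/0.0416667 → 20 → u; chars cu.
Extended square: 0.01065/0.00833333 → 1, 0.03823/0.00416667 → 9; chars 19.

IJ07cu19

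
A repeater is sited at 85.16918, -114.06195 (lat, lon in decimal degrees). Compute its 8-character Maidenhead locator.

Offset from 180°W / 90°S: lon 65.93805°, lat 175.16918°.
Field (20°×10°, letters A–R): 65.93805/20 → 3 → D, 175.16918/10 → 17 → R; chars DR.
Square (2°×1°, digits 0–9): 5.93805/2 → 2, 5.16918/1 → 5; chars 25.
Subsquare (5′×2.5′, letters a–x): 1.93805/0.0833333 → 23 → x, 0.16918/0.0416667 → 4 → e; chars xe.
Extended square (30″×15″, digits 0–9): 0.02138/0.00833333 → 2, 0.00251/0.00416667 → 0; chars 20.

DR25xe20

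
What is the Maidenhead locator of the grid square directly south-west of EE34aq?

Longitude subsquare a = 0; −1 → -1, wraps to 23 = x, carry into square.
Longitude square 3; −1 → 2.
Latitude subsquare q = 16; −1 → 15 = p.

EE24xp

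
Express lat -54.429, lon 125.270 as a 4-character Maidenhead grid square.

PD25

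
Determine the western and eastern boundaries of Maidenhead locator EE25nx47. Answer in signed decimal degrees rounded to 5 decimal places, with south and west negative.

-94.88333, -94.87500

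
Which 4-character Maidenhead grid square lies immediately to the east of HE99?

IE09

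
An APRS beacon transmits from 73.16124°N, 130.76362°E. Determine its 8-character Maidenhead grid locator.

PQ53jd18

Add 180° to longitude and 90° to latitude: 310.76362, 163.16124.
Field: lon ⌊310.76362/20⌋ = 15 → P; lat ⌊163.16124/10⌋ = 16 → Q.
Square: lon ⌊10.76362/2⌋ = 5; lat ⌊3.16124/1⌋ = 3.
Subsquare: lon ⌊0.76362/0.0833333⌋ = 9 → j; lat ⌊0.16124/0.0416667⌋ = 3 → d.
Extended square: lon ⌊0.01362/0.00833333⌋ = 1; lat ⌊0.03624/0.00416667⌋ = 8.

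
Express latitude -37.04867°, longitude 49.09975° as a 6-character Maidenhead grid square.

LF42nw

Offset from 180°W / 90°S: lon 229.0998°, lat 52.9513°.
Field (20°×10°, letters A–R): lon ⌊229.0998/20⌋ = 11 → L; lat ⌊52.9513/10⌋ = 5 → F.
Square (2°×1°, digits 0–9): lon ⌊9.0998/2⌋ = 4; lat ⌊2.9513/1⌋ = 2.
Subsquare (5′×2.5′, letters a–x): lon ⌊1.0998/0.0833333⌋ = 13 → n; lat ⌊0.9513/0.0416667⌋ = 22 → w.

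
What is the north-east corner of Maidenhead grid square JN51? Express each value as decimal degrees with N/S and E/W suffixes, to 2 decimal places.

42.00° N, 12.00° E

Field J=9, N=13: +9·20° lon, +13·10° lat → SW at lon 0°, lat 40°.
Square 5, 1: +5·2° lon, +1·1° lat → SW at lon 10°, lat 41°.
Cell spans 2° lon × 1° lat. NE corner is SW corner plus one full cell.
latitude 42.00° N, longitude 12.00° E.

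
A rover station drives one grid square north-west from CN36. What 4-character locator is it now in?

CN27

Longitude square 3; −1 → 2.
Latitude square 6; +1 → 7.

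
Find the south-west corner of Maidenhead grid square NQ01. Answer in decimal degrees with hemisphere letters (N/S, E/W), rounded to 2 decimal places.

Field N=13, Q=16: +13·20° lon, +16·10° lat → SW at lon 80°, lat 70°.
Square 0, 1: +0·2° lon, +1·1° lat → SW at lon 80°, lat 71°.
latitude 71.00° N, longitude 80.00° E.

71.00° N, 80.00° E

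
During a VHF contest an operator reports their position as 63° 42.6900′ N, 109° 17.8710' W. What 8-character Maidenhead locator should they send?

DP53ir40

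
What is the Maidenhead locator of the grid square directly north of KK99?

Latitude square 9; +1 → 10, wraps to 0, carry into field.
Latitude field K = 10; +1 → 11 = L.
The longitude characters are unchanged.

KL90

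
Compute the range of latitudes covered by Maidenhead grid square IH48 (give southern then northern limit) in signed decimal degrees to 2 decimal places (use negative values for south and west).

-12.00, -11.00

Field I=8, H=7: +8·20° lon, +7·10° lat → SW at lon -20°, lat -20°.
Square 4, 8: +4·2° lon, +8·1° lat → SW at lon -12°, lat -12°.
Cell spans 2° lon × 1° lat.
south -12.00, north -11.00.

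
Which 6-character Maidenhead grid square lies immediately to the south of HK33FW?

Latitude subsquare w = 22; −1 → 21 = v.
The longitude characters are unchanged.

HK33fv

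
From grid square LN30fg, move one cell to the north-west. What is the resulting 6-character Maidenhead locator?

LN30eh

Longitude subsquare f = 5; −1 → 4 = e.
Latitude subsquare g = 6; +1 → 7 = h.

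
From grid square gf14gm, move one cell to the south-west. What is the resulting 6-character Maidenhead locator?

GF14fl

Longitude subsquare g = 6; −1 → 5 = f.
Latitude subsquare m = 12; −1 → 11 = l.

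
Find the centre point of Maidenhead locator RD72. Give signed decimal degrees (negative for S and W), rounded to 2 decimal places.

Field R=17, D=3: +17·20° lon, +3·10° lat → SW at lon 160°, lat -60°.
Square 7, 2: +7·2° lon, +2·1° lat → SW at lon 174°, lat -58°.
Cell spans 2° lon × 1° lat. Centre is SW corner plus half of each.
latitude -57.50, longitude 175.00.

-57.50, 175.00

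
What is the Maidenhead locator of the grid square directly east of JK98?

KK08

Longitude square 9; +1 → 10, wraps to 0, carry into field.
Longitude field J = 9; +1 → 10 = K.
The latitude characters are unchanged.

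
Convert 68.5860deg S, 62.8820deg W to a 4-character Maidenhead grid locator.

FC81

Offset from 180°W / 90°S: lon 117.12°, lat 21.41°.
Field: 117.12/20 → 5 → F, 21.41/10 → 2 → C; chars FC.
Square: 17.12/2 → 8, 1.41/1 → 1; chars 81.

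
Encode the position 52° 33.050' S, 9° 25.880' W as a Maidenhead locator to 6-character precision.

ID57gk

Shift to the Maidenhead origin (180°W, 90°S): lon 170.5687, lat 37.4492.
Field: lon ⌊170.5687/20⌋ = 8 → I; lat ⌊37.4492/10⌋ = 3 → D.
Square: lon ⌊10.5687/2⌋ = 5; lat ⌊7.4492/1⌋ = 7.
Subsquare: lon ⌊0.5687/0.0833333⌋ = 6 → g; lat ⌊0.4492/0.0416667⌋ = 10 → k.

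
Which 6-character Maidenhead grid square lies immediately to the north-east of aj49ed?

AJ49fe

Longitude subsquare e = 4; +1 → 5 = f.
Latitude subsquare d = 3; +1 → 4 = e.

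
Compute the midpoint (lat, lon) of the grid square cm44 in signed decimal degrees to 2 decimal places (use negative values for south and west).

34.50, -131.00

Field C=2, M=12: +2·20° lon, +12·10° lat → SW at lon -140°, lat 30°.
Square 4, 4: +4·2° lon, +4·1° lat → SW at lon -132°, lat 34°.
Cell spans 2° lon × 1° lat. Centre is SW corner plus half of each.
latitude 34.50, longitude -131.00.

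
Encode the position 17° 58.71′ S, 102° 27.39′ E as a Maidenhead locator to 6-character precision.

OH12fa

Offset from 180°W / 90°S: lon 282.4565°, lat 72.0215°.
Field (20°×10°, letters A–R): 282.4565/20 → 14 → O, 72.0215/10 → 7 → H; chars OH.
Square (2°×1°, digits 0–9): 2.4565/2 → 1, 2.0215/1 → 2; chars 12.
Subsquare (5′×2.5′, letters a–x): 0.4565/0.0833333 → 5 → f, 0.0215/0.0416667 → 0 → a; chars fa.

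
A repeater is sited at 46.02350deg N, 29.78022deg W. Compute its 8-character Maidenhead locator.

Offset from 180°W / 90°S: lon 150.21978°, lat 136.02350°.
Field: lon ⌊150.21978/20⌋ = 7 → H; lat ⌊136.02350/10⌋ = 13 → N.
Square: lon ⌊10.21978/2⌋ = 5; lat ⌊6.02350/1⌋ = 6.
Subsquare: lon ⌊0.21978/0.0833333⌋ = 2 → c; lat ⌊0.02350/0.0416667⌋ = 0 → a.
Extended square: lon ⌊0.05311/0.00833333⌋ = 6; lat ⌊0.02350/0.00416667⌋ = 5.

HN56ca65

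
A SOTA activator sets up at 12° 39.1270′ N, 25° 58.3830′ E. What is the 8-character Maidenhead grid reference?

Add 180° to longitude and 90° to latitude: 205.97305, 102.65212.
Field: lon ⌊205.97305/20⌋ = 10 → K; lat ⌊102.65212/10⌋ = 10 → K.
Square: lon ⌊5.97305/2⌋ = 2; lat ⌊2.65212/1⌋ = 2.
Subsquare: lon ⌊1.97305/0.0833333⌋ = 23 → x; lat ⌊0.65212/0.0416667⌋ = 15 → p.
Extended square: lon ⌊0.05638/0.00833333⌋ = 6; lat ⌊0.02712/0.00416667⌋ = 6.

KK22xp66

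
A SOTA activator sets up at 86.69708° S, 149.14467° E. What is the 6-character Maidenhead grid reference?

QA43nh

Offset from 180°W / 90°S: lon 329.1447°, lat 3.3029°.
Field: 329.1447/20 → 16 → Q, 3.3029/10 → 0 → A; chars QA.
Square: 9.1447/2 → 4, 3.3029/1 → 3; chars 43.
Subsquare: 1.1447/0.0833333 → 13 → n, 0.3029/0.0416667 → 7 → h; chars nh.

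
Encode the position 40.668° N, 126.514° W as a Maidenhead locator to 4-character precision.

CN60

Shift to the Maidenhead origin (180°W, 90°S): lon 53.49, lat 130.67.
Field: lon ⌊53.49/20⌋ = 2 → C; lat ⌊130.67/10⌋ = 13 → N.
Square: lon ⌊13.49/2⌋ = 6; lat ⌊0.67/1⌋ = 0.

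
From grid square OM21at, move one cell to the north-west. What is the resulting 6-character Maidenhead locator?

OM11xu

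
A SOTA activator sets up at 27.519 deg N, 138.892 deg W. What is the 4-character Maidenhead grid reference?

CL07

Shift to the Maidenhead origin (180°W, 90°S): lon 41.11, lat 117.52.
Field: 41.11/20 → 2 → C, 117.52/10 → 11 → L; chars CL.
Square: 1.11/2 → 0, 7.52/1 → 7; chars 07.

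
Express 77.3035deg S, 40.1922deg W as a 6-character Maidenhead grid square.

GB92vq

Add 180° to longitude and 90° to latitude: 139.8078, 12.6965.
Field: 139.8078/20 → 6 → G, 12.6965/10 → 1 → B; chars GB.
Square: 19.8078/2 → 9, 2.6965/1 → 2; chars 92.
Subsquare: 1.8078/0.0833333 → 21 → v, 0.6965/0.0416667 → 16 → q; chars vq.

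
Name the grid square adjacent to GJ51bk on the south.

GJ51bj

Latitude subsquare k = 10; −1 → 9 = j.
The longitude characters are unchanged.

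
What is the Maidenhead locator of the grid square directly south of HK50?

Latitude square 0; −1 → -1, wraps to 9, carry into field.
Latitude field K = 10; −1 → 9 = J.
The longitude characters are unchanged.

HJ59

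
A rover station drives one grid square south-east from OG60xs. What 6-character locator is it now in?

Longitude subsquare x = 23; +1 → 24, wraps to 0 = a, carry into square.
Longitude square 6; +1 → 7.
Latitude subsquare s = 18; −1 → 17 = r.

OG70ar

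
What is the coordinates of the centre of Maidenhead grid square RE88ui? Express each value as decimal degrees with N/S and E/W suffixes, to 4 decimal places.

41.6458° S, 177.7083° E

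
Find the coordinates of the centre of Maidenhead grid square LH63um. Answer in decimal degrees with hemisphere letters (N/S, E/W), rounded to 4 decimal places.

Field L=11, H=7: +11·20° lon, +7·10° lat → SW at lon 40°, lat -20°.
Square 6, 3: +6·2° lon, +3·1° lat → SW at lon 52°, lat -17°.
Subsquare u=20, m=12: +20·0.0833333° lon, +12·0.0416667° lat → SW at lon 53.6667°, lat -16.5°.
Cell spans 0.0833333° lon × 0.0416667° lat. Centre is SW corner plus half of each.
latitude 16.4792° S, longitude 53.7083° E.

16.4792° S, 53.7083° E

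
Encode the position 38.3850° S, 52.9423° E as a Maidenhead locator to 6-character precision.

LF61lo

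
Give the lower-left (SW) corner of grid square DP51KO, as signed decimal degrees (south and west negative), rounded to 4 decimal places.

61.5833, -109.1667

Field D=3, P=15: +3·20° lon, +15·10° lat → SW at lon -120°, lat 60°.
Square 5, 1: +5·2° lon, +1·1° lat → SW at lon -110°, lat 61°.
Subsquare k=10, o=14: +10·0.0833333° lon, +14·0.0416667° lat → SW at lon -109.167°, lat 61.5833°.
latitude 61.5833, longitude -109.1667.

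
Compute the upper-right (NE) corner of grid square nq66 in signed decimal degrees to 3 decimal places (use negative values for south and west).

77.000, 94.000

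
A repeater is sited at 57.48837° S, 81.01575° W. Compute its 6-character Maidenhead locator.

ED92lm

Offset from 180°W / 90°S: lon 98.9843°, lat 32.5116°.
Field: 98.9843/20 → 4 → E, 32.5116/10 → 3 → D; chars ED.
Square: 18.9843/2 → 9, 2.5116/1 → 2; chars 92.
Subsquare: 0.9843/0.0833333 → 11 → l, 0.5116/0.0416667 → 12 → m; chars lm.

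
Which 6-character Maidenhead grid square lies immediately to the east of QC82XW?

QC92aw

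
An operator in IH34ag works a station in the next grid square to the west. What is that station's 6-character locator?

IH24xg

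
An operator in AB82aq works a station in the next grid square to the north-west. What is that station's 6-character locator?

Longitude subsquare a = 0; −1 → -1, wraps to 23 = x, carry into square.
Longitude square 8; −1 → 7.
Latitude subsquare q = 16; +1 → 17 = r.

AB72xr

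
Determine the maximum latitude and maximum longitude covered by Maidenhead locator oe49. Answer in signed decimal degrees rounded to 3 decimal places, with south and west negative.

Field O=14, E=4: +14·20° lon, +4·10° lat → SW at lon 100°, lat -50°.
Square 4, 9: +4·2° lon, +9·1° lat → SW at lon 108°, lat -41°.
Cell spans 2° lon × 1° lat. NE corner is SW corner plus one full cell.
latitude -40.000, longitude 110.000.

-40.000, 110.000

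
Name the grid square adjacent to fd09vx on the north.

FE00va

Latitude subsquare x = 23; +1 → 24, wraps to 0 = a, carry into square.
Latitude square 9; +1 → 10, wraps to 0, carry into field.
Latitude field D = 3; +1 → 4 = E.
The longitude characters are unchanged.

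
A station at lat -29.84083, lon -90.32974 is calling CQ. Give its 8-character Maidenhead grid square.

EG40ud08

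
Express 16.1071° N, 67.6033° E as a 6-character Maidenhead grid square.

Offset from 180°W / 90°S: lon 247.6033°, lat 106.1071°.
Field (20°×10°, letters A–R): lon ⌊247.6033/20⌋ = 12 → M; lat ⌊106.1071/10⌋ = 10 → K.
Square (2°×1°, digits 0–9): lon ⌊7.6033/2⌋ = 3; lat ⌊6.1071/1⌋ = 6.
Subsquare (5′×2.5′, letters a–x): lon ⌊1.6033/0.0833333⌋ = 19 → t; lat ⌊0.1071/0.0416667⌋ = 2 → c.

MK36tc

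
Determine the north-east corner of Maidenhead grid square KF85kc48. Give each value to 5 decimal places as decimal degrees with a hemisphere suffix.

Field K=10, F=5: +10·20° lon, +5·10° lat → SW at lon 20°, lat -40°.
Square 8, 5: +8·2° lon, +5·1° lat → SW at lon 36°, lat -35°.
Subsquare k=10, c=2: +10·0.0833333° lon, +2·0.0416667° lat → SW at lon 36.8333°, lat -34.9167°.
Extended square 4, 8: +4·0.00833333° lon, +8·0.00416667° lat → SW at lon 36.8667°, lat -34.8833°.
Cell spans 0.00833333° lon × 0.00416667° lat. NE corner is SW corner plus one full cell.
latitude 34.87917° S, longitude 36.87500° E.

34.87917° S, 36.87500° E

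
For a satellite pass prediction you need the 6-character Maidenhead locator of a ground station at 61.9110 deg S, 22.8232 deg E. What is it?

Shift to the Maidenhead origin (180°W, 90°S): lon 202.8232, lat 28.0890.
Field: 202.8232/20 → 10 → K, 28.0890/10 → 2 → C; chars KC.
Square: 2.8232/2 → 1, 8.0890/1 → 8; chars 18.
Subsquare: 0.8232/0.0833333 → 9 → j, 0.0890/0.0416667 → 2 → c; chars jc.

KC18jc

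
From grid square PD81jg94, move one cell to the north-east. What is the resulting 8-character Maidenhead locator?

PD81kg05

Longitude extended square 9; +1 → 10, wraps to 0, carry into subsquare.
Longitude subsquare j = 9; +1 → 10 = k.
Latitude extended square 4; +1 → 5.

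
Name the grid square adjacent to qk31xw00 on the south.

QK31xv09

Latitude extended square 0; −1 → -1, wraps to 9, carry into subsquare.
Latitude subsquare w = 22; −1 → 21 = v.
The longitude characters are unchanged.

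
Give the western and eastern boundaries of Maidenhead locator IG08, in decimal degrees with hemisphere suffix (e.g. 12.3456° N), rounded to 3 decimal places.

Field I=8, G=6: +8·20° lon, +6·10° lat → SW at lon -20°, lat -30°.
Square 0, 8: +0·2° lon, +8·1° lat → SW at lon -20°, lat -22°.
Cell spans 2° lon × 1° lat.
west 20.000° W, east 18.000° W.

20.000° W, 18.000° W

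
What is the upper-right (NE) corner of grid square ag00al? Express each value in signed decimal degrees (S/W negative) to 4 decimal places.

Field A=0, G=6: +0·20° lon, +6·10° lat → SW at lon -180°, lat -30°.
Square 0, 0: +0·2° lon, +0·1° lat → SW at lon -180°, lat -30°.
Subsquare a=0, l=11: +0·0.0833333° lon, +11·0.0416667° lat → SW at lon -180°, lat -29.5417°.
Cell spans 0.0833333° lon × 0.0416667° lat. NE corner is SW corner plus one full cell.
latitude -29.5000, longitude -179.9167.

-29.5000, -179.9167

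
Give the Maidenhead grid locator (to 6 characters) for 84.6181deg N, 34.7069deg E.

KR74io

Add 180° to longitude and 90° to latitude: 214.7069, 174.6181.
Field (20°×10°, letters A–R): 214.7069/20 → 10 → K, 174.6181/10 → 17 → R; chars KR.
Square (2°×1°, digits 0–9): 14.7069/2 → 7, 4.6181/1 → 4; chars 74.
Subsquare (5′×2.5′, letters a–x): 0.7069/0.0833333 → 8 → i, 0.6181/0.0416667 → 14 → o; chars io.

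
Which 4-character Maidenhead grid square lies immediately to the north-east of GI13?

GI24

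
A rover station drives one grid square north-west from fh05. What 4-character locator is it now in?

EH96

Longitude square 0; −1 → -1, wraps to 9, carry into field.
Longitude field F = 5; −1 → 4 = E.
Latitude square 5; +1 → 6.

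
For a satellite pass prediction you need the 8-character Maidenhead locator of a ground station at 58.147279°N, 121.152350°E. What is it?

PO08nd85

Shift to the Maidenhead origin (180°W, 90°S): lon 301.15235, lat 148.14728.
Field: 301.15235/20 → 15 → P, 148.14728/10 → 14 → O; chars PO.
Square: 1.15235/2 → 0, 8.14728/1 → 8; chars 08.
Subsquare: 1.15235/0.0833333 → 13 → n, 0.14728/0.0416667 → 3 → d; chars nd.
Extended square: 0.06902/0.00833333 → 8, 0.02228/0.00416667 → 5; chars 85.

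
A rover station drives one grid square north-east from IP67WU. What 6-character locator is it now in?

IP67xv

Longitude subsquare w = 22; +1 → 23 = x.
Latitude subsquare u = 20; +1 → 21 = v.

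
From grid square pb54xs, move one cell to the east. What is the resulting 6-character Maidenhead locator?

PB64as

Longitude subsquare x = 23; +1 → 24, wraps to 0 = a, carry into square.
Longitude square 5; +1 → 6.
The latitude characters are unchanged.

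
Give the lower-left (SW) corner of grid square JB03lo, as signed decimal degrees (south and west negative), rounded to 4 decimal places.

Field J=9, B=1: +9·20° lon, +1·10° lat → SW at lon 0°, lat -80°.
Square 0, 3: +0·2° lon, +3·1° lat → SW at lon 0°, lat -77°.
Subsquare l=11, o=14: +11·0.0833333° lon, +14·0.0416667° lat → SW at lon 0.916667°, lat -76.4167°.
latitude -76.4167, longitude 0.9167.

-76.4167, 0.9167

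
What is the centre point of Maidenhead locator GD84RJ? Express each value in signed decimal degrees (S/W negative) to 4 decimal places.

-55.6042, -42.5417

Field G=6, D=3: +6·20° lon, +3·10° lat → SW at lon -60°, lat -60°.
Square 8, 4: +8·2° lon, +4·1° lat → SW at lon -44°, lat -56°.
Subsquare r=17, j=9: +17·0.0833333° lon, +9·0.0416667° lat → SW at lon -42.5833°, lat -55.625°.
Cell spans 0.0833333° lon × 0.0416667° lat. Centre is SW corner plus half of each.
latitude -55.6042, longitude -42.5417.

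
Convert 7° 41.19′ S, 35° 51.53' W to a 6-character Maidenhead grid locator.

Shift to the Maidenhead origin (180°W, 90°S): lon 144.1412, lat 82.3135.
Field: 144.1412/20 → 7 → H, 82.3135/10 → 8 → I; chars HI.
Square: 4.1412/2 → 2, 2.3135/1 → 2; chars 22.
Subsquare: 0.1412/0.0833333 → 1 → b, 0.3135/0.0416667 → 7 → h; chars bh.

HI22bh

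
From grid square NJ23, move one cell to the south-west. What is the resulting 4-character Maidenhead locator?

NJ12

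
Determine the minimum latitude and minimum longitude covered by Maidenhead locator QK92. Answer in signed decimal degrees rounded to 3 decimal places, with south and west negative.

12.000, 158.000

Field Q=16, K=10: +16·20° lon, +10·10° lat → SW at lon 140°, lat 10°.
Square 9, 2: +9·2° lon, +2·1° lat → SW at lon 158°, lat 12°.
latitude 12.000, longitude 158.000.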